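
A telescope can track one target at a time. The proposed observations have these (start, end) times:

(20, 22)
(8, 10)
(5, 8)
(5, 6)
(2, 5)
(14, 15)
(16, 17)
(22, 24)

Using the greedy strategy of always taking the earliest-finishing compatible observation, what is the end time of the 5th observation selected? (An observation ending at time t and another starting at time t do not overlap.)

17

Greedy by earliest finish: after sorting by end time, pick each interval compatible with the last pick.
Sorted by end: (2,5)  (5,6)  (5,8)  (8,10)  (14,15)  (16,17)  (20,22)  (22,24)
take (2,5); take (5,6); take (8,10); take (14,15); take (16,17); take (20,22); take (22,24).
Selected: (2,5) (5,6) (8,10) (14,15) (16,17) (20,22) (22,24)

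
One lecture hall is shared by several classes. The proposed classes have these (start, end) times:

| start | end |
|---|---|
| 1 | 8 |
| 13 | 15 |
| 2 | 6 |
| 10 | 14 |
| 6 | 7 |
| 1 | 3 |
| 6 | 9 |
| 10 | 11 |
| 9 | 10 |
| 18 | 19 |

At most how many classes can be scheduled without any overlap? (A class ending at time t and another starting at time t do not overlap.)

Order by finish time; keep every interval that doesn't clash with the previous kept one.
Sorted by end: (1,3)  (2,6)  (6,7)  (1,8)  (6,9)  (9,10)  (10,11)  (10,14)  (13,15)  (18,19)
take (1,3); take (6,7); skip (6,9); take (9,10); take (10,11); take (13,15); take (18,19).
Selected 6 classes.

6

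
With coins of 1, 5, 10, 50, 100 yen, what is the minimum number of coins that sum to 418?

Greedy: take as many of the largest coin as possible, then repeat with the remainder.
418 = 4×100 + 1×10 + 1×5 + 3×1
Total coins = 4 + 1 + 1 + 3 = 9

9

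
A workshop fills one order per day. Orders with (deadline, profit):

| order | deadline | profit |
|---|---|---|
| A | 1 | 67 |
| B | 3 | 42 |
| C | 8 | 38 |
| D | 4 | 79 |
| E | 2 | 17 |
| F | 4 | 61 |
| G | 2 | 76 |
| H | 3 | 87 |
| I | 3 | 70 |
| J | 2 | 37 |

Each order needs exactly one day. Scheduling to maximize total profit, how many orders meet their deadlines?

Take jobs in profit order; each goes to the latest open slot no later than its deadline.
Profit order: H=87 D=79 G=76 I=70 A=67 F=61 B=42 C=38 J=37 E=17
Assign: H→slot 3, D→slot 4, G→slot 2, I→slot 1, A skipped, F skipped, B skipped, C→slot 8, J skipped, E skipped.
Slots: [1:I] [2:G] [3:H] [4:D] [8:C]
5 of 10 scheduled.

5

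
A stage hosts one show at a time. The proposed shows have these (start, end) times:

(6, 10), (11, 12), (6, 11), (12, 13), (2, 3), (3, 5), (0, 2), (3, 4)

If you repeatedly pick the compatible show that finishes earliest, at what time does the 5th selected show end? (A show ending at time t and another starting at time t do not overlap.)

Order by finish time; keep every interval that doesn't clash with the previous kept one.
Sorted by end: (0,2)  (2,3)  (3,4)  (3,5)  (6,10)  (6,11)  (11,12)  (12,13)
take (0,2); take (2,3); take (3,4); take (6,10); skip (6,11); take (11,12); take (12,13).
Selected: (0,2) (2,3) (3,4) (6,10) (11,12) (12,13)

12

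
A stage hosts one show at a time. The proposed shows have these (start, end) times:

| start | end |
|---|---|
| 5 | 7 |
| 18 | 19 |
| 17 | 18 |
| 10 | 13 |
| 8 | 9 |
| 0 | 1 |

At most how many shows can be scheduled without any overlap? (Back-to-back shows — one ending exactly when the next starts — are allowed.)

Greedy by earliest finish: after sorting by end time, pick each interval compatible with the last pick.
Sorted by end: (0,1)  (5,7)  (8,9)  (10,13)  (17,18)  (18,19)
take (0,1); take (5,7); take (8,9); take (10,13); take (17,18); take (18,19).
Selected 6 shows.

6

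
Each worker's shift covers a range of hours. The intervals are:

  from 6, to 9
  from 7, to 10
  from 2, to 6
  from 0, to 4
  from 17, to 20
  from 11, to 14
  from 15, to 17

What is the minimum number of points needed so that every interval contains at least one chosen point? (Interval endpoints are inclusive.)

4

Sort by right endpoint; whenever an interval is uncovered, place a point at its right end.
Sorted: [0,4] [2,6] [6,9] [7,10] [11,14] [15,17] [17,20]
{[0,4],[2,6]} hit by 4; {[6,9],[7,10]} hit by 9; {[11,14]} hit by 14; {[15,17],[17,20]} hit by 17.
Points: 4, 9, 14, 17 (4 total).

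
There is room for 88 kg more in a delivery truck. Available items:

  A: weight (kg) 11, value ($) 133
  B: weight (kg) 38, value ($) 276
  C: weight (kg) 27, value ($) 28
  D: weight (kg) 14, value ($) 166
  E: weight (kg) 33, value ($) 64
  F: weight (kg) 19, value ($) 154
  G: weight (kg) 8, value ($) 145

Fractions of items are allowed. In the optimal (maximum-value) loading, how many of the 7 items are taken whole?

Sort by value per unit weight and fill in that order.
Ratios (sorted): G 18.12, A 12.09, D 11.86, F 8.11, B 7.26, E 1.94, C 1.04
take G (8 @ 145); take A (11 @ 133); take D (14 @ 166); take F (19 @ 154); take 36/38 of B → 261.47. Capacity used 88/88.
4 item(s) taken whole; one partial (take 36/38 of B).

4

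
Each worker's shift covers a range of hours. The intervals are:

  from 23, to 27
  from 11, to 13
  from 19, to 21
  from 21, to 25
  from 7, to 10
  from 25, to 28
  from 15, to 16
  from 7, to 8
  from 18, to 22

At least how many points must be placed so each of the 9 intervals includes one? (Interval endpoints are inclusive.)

Process intervals by earliest right end; each time one isn't hit yet, stab at its right endpoint.
Sorted: [7,8] [7,10] [11,13] [15,16] [19,21] [18,22] [21,25] [23,27] [25,28]
{[7,8],[7,10]} hit by 8; {[11,13]} hit by 13; {[15,16]} hit by 16; {[19,21],[18,22],[21,25]} hit by 21; {[23,27],[25,28]} hit by 27.
Points: 8, 13, 16, 21, 27 (5 total).

5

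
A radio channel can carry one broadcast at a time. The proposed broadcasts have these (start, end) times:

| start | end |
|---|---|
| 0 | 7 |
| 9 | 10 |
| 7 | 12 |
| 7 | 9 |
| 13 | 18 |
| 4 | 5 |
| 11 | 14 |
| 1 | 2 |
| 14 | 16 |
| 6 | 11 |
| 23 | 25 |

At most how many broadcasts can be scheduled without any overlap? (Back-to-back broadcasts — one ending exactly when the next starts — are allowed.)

7

Greedy by earliest finish: after sorting by end time, pick each interval compatible with the last pick.
By end time: (1,2), (4,5), (0,7), (7,9), (9,10), (6,11), (7,12), (11,14), (14,16), (13,18), (23,25).
Pick (1,2); next start ≥ 2 → (4,5); next start ≥ 5 → (7,9); next start ≥ 9 → (9,10); next start ≥ 10 → (11,14); next start ≥ 14 → (14,16); next start ≥ 16 → (23,25).
Selected 7 broadcasts.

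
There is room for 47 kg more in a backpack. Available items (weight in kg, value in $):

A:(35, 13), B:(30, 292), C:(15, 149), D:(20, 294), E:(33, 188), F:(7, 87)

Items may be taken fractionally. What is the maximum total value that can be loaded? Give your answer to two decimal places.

Sort by value per unit weight and fill in that order.
Ratios (sorted): D 14.70, F 12.43, C 9.93, B 9.73, E 5.70, A 0.37
take D (20 @ 294); take F (7 @ 87); take C (15 @ 149); take 5/30 of B → 48.67. Capacity used 47/47.
Total value = 578.67

578.67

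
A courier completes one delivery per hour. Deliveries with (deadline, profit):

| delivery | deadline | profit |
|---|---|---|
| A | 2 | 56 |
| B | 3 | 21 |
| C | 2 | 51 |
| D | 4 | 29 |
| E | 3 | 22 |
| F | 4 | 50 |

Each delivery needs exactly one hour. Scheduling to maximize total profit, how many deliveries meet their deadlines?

4

Sort by profit descending; place each in the latest free slot ≤ its deadline.
Profit order: A=56 C=51 F=50 D=29 E=22 B=21
Assign: A→slot 2, C→slot 1, F→slot 4, D→slot 3, E skipped, B skipped.
Slots: [1:C] [2:A] [3:D] [4:F]
4 of 6 scheduled.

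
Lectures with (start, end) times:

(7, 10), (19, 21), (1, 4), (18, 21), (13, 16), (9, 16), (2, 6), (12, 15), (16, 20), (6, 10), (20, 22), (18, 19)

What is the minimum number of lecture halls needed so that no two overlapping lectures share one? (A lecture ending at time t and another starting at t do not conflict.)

Events (time:±→running): 1:+→1 2:+→2 4:-→1 6:-→0 6:+→1 7:+→2 9:+→3 … peak 3.

3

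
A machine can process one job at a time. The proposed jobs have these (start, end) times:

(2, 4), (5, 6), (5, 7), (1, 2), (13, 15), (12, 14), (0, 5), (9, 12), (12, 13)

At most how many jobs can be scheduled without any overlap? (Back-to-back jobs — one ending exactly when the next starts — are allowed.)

Order by finish time; keep every interval that doesn't clash with the previous kept one.
By end time: (1,2), (2,4), (0,5), (5,6), (5,7), (9,12), (12,13), (12,14), (13,15).
Pick (1,2); next start ≥ 2 → (2,4); next start ≥ 4 → (5,6); next start ≥ 6 → (9,12); next start ≥ 12 → (12,13); next start ≥ 13 → (13,15).
Selected 6 jobs.

6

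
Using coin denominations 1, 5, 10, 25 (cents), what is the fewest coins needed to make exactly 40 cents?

3

Use the largest denomination that fits, subtract, and repeat.
40 − 1×25→15 − 1×10→5 − 1×5→0
Total coins = 1 + 1 + 1 = 3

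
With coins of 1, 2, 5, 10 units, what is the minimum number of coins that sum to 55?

6

55 − 5×10→5 − 1×5→0
Total coins = 5 + 1 = 6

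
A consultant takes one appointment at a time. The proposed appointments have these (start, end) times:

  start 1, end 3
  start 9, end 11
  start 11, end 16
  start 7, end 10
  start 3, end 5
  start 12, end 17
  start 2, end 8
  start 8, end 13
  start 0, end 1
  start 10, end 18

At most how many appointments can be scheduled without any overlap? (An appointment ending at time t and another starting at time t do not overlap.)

5

Greedy by earliest finish: after sorting by end time, pick each interval compatible with the last pick.
Sorted by end: (0,1)  (1,3)  (3,5)  (2,8)  (7,10)  (9,11)  (8,13)  (11,16)  (12,17)  (10,18)
take (0,1); take (1,3); take (3,5); skip (2,8); take (7,10); skip (9,11); skip (8,13); take (11,16).
Selected 5 appointments.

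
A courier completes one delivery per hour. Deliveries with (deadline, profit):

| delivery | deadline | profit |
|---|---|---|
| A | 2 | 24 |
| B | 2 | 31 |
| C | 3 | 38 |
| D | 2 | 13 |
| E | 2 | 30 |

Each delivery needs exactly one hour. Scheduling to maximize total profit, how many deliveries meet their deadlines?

3

Sort by profit descending; place each in the latest free slot ≤ its deadline.
Profit order: C=38 B=31 E=30 A=24 D=13
Assign: C→slot 3, B→slot 2, E→slot 1, A skipped, D skipped.
Slots: [1:E] [2:B] [3:C]
3 of 5 scheduled.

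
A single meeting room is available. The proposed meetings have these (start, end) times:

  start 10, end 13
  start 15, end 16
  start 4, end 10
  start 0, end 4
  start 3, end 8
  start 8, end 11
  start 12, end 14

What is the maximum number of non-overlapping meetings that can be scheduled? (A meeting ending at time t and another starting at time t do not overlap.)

4

Order by finish time; keep every interval that doesn't clash with the previous kept one.
Sorted by end: (0,4)  (3,8)  (4,10)  (8,11)  (10,13)  (12,14)  (15,16)
take (0,4); take (4,10); take (10,13); take (15,16).
Selected 4 meetings.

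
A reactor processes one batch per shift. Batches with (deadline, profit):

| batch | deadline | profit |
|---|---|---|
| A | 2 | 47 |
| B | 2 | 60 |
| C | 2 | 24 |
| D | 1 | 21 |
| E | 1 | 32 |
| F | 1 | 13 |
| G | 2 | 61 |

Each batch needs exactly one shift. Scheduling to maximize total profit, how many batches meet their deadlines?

By profit: G(d2,61), B(d2,60), A(d2,47), E(d1,32), C(d2,24), D(d1,21), F(d1,13)
G→slot 2; B→slot 1; A skipped; E skipped; C skipped; D skipped; F skipped.
2 of 7 scheduled.

2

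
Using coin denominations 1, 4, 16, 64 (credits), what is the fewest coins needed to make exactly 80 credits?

80 = 1×64 + 1×16
Total coins = 1 + 1 = 2

2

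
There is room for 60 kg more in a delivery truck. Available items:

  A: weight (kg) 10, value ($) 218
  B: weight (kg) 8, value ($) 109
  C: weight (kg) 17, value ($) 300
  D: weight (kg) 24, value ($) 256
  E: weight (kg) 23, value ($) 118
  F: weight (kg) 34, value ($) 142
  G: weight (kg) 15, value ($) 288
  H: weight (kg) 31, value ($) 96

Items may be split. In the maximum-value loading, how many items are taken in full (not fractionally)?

4

Sort by value per unit weight and fill in that order.
Order: A (218/10=21.80) > G (288/15=19.20) > C (300/17=17.65) > B (109/8=13.62) > D (256/24=10.67) > E (118/23=5.13) > F (142/34=4.18) > H (96/31=3.10)
Fill: take A (10 @ 218) → take G (15 @ 288) → take C (17 @ 300) → take B (8 @ 109) → take 10/24 of D → 106.67; 60/60 used.
4 item(s) taken whole; one partial (take 10/24 of D).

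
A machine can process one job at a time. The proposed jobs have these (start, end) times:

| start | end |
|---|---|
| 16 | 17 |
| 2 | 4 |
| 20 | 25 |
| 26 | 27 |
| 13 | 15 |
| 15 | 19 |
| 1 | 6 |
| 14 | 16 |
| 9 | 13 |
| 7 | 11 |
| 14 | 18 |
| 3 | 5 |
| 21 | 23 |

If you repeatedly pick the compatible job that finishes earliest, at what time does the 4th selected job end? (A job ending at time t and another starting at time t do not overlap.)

By end time: (2,4), (3,5), (1,6), (7,11), (9,13), (13,15), (14,16), (16,17), (14,18), (15,19), (21,23), (20,25), (26,27).
Pick (2,4); next start ≥ 4 → (7,11); next start ≥ 11 → (13,15); next start ≥ 15 → (16,17); next start ≥ 17 → (21,23); next start ≥ 23 → (26,27).
Selected: (2,4) (7,11) (13,15) (16,17) (21,23) (26,27)

17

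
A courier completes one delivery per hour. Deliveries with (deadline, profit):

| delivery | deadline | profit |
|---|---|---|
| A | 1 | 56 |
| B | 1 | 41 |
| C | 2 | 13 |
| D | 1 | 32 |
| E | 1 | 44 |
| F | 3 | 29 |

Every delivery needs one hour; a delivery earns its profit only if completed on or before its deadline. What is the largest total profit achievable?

98

Sort by profit descending; place each in the latest free slot ≤ its deadline.
By profit: A(d1,56), E(d1,44), B(d1,41), D(d1,32), F(d3,29), C(d2,13)
A→slot 1; E skipped; B skipped; D skipped; F→slot 3; C→slot 2.
Profit = 56 + 13 + 29 = 98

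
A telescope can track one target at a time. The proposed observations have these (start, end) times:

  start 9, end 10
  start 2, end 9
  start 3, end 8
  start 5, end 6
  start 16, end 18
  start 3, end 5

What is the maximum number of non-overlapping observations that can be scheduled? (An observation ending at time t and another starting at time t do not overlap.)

Order by finish time; keep every interval that doesn't clash with the previous kept one.
Sorted by end: (3,5)  (5,6)  (3,8)  (2,9)  (9,10)  (16,18)
take (3,5); take (5,6); take (9,10); take (16,18).
Selected 4 observations.

4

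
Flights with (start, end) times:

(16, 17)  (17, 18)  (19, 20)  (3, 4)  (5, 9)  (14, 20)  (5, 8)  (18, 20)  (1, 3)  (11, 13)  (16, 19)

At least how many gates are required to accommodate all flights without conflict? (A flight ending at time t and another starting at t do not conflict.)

Count concurrent intervals with a sweep; the peak is the room count.
starts: [1, 3, 5, 5, 11, 14, 16, 16, 17, 18, 19]
ends:   [3, 4, 8, 9, 13, 17, 18, 19, 20, 20, 20]
s1→1 e3→0 s3→1 e4→0 s5→1 s5→2 e8→1 e9→0 s11→1 e13→0 s14→1 s16→2 s16→3  — peak 3.

3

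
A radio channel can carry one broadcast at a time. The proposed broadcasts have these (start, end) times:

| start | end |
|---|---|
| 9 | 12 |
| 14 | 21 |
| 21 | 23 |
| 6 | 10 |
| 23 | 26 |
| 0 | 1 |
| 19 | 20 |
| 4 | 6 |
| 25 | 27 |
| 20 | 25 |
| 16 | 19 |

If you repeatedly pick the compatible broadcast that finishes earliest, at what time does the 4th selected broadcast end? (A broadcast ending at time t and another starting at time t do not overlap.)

Order by finish time; keep every interval that doesn't clash with the previous kept one.
Sorted by end: (0,1)  (4,6)  (6,10)  (9,12)  (16,19)  (19,20)  (14,21)  (21,23)  (20,25)  (23,26)  (25,27)
take (0,1); take (4,6); take (6,10); take (16,19); take (19,20); take (21,23); skip (20,25); take (23,26).
Selected: (0,1) (4,6) (6,10) (16,19) (19,20) (21,23) (23,26)

19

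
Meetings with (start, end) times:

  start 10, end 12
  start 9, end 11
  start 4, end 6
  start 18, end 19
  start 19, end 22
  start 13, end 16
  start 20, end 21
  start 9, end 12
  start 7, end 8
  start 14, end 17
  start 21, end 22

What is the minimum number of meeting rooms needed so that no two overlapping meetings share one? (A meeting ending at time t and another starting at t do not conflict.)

Count concurrent intervals with a sweep; the peak is the room count.
starts: [4, 7, 9, 9, 10, 13, 14, 18, 19, 20, 21]
ends:   [6, 8, 11, 12, 12, 16, 17, 19, 21, 22, 22]
s4→1 e6→0 s7→1 e8→0 s9→1 s9→2 s10→3  — peak 3.

3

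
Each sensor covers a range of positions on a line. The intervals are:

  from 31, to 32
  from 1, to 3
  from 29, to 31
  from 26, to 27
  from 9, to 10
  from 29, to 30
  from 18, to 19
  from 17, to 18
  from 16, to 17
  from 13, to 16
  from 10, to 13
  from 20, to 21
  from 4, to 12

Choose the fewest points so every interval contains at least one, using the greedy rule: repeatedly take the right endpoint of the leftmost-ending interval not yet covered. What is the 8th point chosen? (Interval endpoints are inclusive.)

32

By right end: [1,3]  [9,10]  [4,12]  [10,13]  [13,16]  [16,17]  [17,18]  [18,19]  [20,21]  [26,27]  [29,30]  [29,31]  [31,32]
[1,3] uncovered → point at 3; [9,10] uncovered → point at 10; [13,16] uncovered → point at 16; [17,18] uncovered → point at 18; [20,21] uncovered → point at 21; [26,27] uncovered → point at 27; [29,30] uncovered → point at 30; [31,32] uncovered → point at 32.
Points: 3, 10, 16, 18, 21, 27, 30, 32 (8 total).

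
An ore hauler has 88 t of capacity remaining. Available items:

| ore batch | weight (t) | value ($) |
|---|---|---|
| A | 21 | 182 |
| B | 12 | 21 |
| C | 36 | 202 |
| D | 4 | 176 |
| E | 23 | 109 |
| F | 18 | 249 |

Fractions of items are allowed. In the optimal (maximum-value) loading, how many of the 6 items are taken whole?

Order: D (176/4=44.00) > F (249/18=13.83) > A (182/21=8.67) > C (202/36=5.61) > E (109/23=4.74) > B (21/12=1.75)
Fill: take D (4 @ 176) → take F (18 @ 249) → take A (21 @ 182) → take C (36 @ 202) → take 9/23 of E → 42.65; 88/88 used.
4 item(s) taken whole; one partial (take 9/23 of E).

4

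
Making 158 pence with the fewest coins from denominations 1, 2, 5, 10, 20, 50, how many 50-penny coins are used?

3

158 − 3×50→8 − 1×5→3 − 1×2→1 − 1×1→0
Count of 50: 3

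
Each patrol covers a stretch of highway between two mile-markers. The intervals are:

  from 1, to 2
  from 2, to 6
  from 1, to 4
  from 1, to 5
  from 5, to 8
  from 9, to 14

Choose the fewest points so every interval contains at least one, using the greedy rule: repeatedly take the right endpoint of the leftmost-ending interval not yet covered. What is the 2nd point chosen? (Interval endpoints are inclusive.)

8

Process intervals by earliest right end; each time one isn't hit yet, stab at its right endpoint.
Sorted: [1,2] [1,4] [1,5] [2,6] [5,8] [9,14]
{[1,2],[1,4],[1,5],[2,6]} hit by 2; {[5,8]} hit by 8; {[9,14]} hit by 14.
Points: 2, 8, 14 (3 total).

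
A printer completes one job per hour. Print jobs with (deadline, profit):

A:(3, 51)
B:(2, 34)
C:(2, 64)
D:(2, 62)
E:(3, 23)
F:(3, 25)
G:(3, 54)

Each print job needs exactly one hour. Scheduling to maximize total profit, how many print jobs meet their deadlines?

3

By profit: C(d2,64), D(d2,62), G(d3,54), A(d3,51), B(d2,34), F(d3,25), E(d3,23)
C→slot 2; D→slot 1; G→slot 3; A skipped; B skipped; F skipped; E skipped.
3 of 7 scheduled.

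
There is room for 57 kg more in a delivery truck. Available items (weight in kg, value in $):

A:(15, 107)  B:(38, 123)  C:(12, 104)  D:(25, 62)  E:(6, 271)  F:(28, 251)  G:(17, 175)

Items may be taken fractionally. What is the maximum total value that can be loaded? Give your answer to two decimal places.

Sort by value per unit weight and fill in that order.
Order: E (271/6=45.17) > G (175/17=10.29) > F (251/28=8.96) > C (104/12=8.67) > A (107/15=7.13) > B (123/38=3.24) > D (62/25=2.48)
Fill: take E (6 @ 271) → take G (17 @ 175) → take F (28 @ 251) → take 6/12 of C → 52.00; 57/57 used.
Total value = 749.00

749.00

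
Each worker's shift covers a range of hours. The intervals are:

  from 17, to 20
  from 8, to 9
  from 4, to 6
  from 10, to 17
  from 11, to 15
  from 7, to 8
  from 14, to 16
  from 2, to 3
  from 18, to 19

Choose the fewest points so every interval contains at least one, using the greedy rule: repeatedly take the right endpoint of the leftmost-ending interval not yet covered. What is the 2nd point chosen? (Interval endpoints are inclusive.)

By right end: [2,3]  [4,6]  [7,8]  [8,9]  [11,15]  [14,16]  [10,17]  [18,19]  [17,20]
[2,3] uncovered → point at 3; [4,6] uncovered → point at 6; [7,8] uncovered → point at 8; [11,15] uncovered → point at 15; [18,19] uncovered → point at 19.
Points: 3, 6, 8, 15, 19 (5 total).

6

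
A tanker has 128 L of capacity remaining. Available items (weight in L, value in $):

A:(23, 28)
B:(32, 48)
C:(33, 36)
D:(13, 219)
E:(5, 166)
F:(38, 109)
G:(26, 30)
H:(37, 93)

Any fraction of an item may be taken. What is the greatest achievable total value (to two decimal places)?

638.65

Sort by value per unit weight and fill in that order.
Ratios (sorted): E 33.20, D 16.85, F 2.87, H 2.51, B 1.50, A 1.22, G 1.15, C 1.09
take E (5 @ 166); take D (13 @ 219); take F (38 @ 109); take H (37 @ 93); take B (32 @ 48); take 3/23 of A → 3.65. Capacity used 128/128.
Total value = 638.65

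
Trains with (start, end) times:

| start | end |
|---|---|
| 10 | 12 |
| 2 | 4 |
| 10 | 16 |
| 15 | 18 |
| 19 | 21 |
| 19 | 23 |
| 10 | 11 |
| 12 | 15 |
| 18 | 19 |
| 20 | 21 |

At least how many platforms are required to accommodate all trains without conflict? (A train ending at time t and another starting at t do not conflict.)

starts: [2, 10, 10, 10, 12, 15, 18, 19, 19, 20]
ends:   [4, 11, 12, 15, 16, 18, 19, 21, 21, 23]
s2→1 e4→0 s10→1 s10→2 s10→3  — peak 3.

3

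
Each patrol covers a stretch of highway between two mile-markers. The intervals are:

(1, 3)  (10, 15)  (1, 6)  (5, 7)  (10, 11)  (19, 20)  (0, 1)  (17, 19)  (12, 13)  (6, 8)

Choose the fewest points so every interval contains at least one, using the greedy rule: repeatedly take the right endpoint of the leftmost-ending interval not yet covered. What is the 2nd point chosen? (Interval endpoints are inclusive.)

7

Process intervals by earliest right end; each time one isn't hit yet, stab at its right endpoint.
By right end: [0,1]  [1,3]  [1,6]  [5,7]  [6,8]  [10,11]  [12,13]  [10,15]  [17,19]  [19,20]
[0,1] uncovered → point at 1; [5,7] uncovered → point at 7; [10,11] uncovered → point at 11; [12,13] uncovered → point at 13; [17,19] uncovered → point at 19.
Points: 1, 7, 11, 13, 19 (5 total).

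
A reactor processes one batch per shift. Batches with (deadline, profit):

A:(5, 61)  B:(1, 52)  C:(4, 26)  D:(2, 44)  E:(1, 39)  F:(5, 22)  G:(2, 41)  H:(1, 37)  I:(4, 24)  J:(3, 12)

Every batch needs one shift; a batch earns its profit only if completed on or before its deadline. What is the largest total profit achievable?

207

Profit order: A=61 B=52 D=44 G=41 E=39 H=37 C=26 I=24 F=22 J=12
Assign: A→slot 5, B→slot 1, D→slot 2, G skipped, E skipped, H skipped, C→slot 4, I→slot 3, F skipped, J skipped.
Slots: [1:B] [2:D] [3:I] [4:C] [5:A]
Profit = 52 + 44 + 24 + 26 + 61 = 207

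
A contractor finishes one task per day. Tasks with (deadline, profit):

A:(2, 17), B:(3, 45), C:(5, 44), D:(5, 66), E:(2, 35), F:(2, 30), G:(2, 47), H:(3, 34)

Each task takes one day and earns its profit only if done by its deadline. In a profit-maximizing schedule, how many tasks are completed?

By profit: D(d5,66), G(d2,47), B(d3,45), C(d5,44), E(d2,35), H(d3,34), F(d2,30), A(d2,17)
D→slot 5; G→slot 2; B→slot 3; C→slot 4; E→slot 1; H skipped; F skipped; A skipped.
5 of 8 scheduled.

5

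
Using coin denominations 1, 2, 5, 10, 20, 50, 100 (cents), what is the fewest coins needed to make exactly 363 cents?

Greedy: take as many of the largest coin as possible, then repeat with the remainder.
363 − 3×100→63 − 1×50→13 − 1×10→3 − 1×2→1 − 1×1→0
Total coins = 3 + 1 + 1 + 1 + 1 = 7

7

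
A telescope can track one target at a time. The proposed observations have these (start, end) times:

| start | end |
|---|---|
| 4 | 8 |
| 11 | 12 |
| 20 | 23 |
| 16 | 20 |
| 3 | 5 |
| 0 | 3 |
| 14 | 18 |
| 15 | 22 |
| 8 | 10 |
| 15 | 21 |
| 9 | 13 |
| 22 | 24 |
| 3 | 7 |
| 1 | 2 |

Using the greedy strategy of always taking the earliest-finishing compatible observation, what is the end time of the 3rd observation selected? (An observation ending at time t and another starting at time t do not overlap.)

10

Sort by end time and greedily take each interval whose start is ≥ the last chosen end.
By end time: (1,2), (0,3), (3,5), (3,7), (4,8), (8,10), (11,12), (9,13), (14,18), (16,20), (15,21), (15,22), (20,23), (22,24).
Pick (1,2); next start ≥ 2 → (3,5); next start ≥ 5 → (8,10); next start ≥ 10 → (11,12); next start ≥ 12 → (14,18); next start ≥ 18 → (20,23).
Selected: (1,2) (3,5) (8,10) (11,12) (14,18) (20,23)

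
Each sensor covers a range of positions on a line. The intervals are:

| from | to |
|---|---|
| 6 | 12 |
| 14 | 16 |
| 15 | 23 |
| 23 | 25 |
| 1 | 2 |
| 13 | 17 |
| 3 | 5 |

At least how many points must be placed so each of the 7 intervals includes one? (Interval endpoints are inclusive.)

5

Process intervals by earliest right end; each time one isn't hit yet, stab at its right endpoint.
Sorted: [1,2] [3,5] [6,12] [14,16] [13,17] [15,23] [23,25]
{[1,2]} hit by 2; {[3,5]} hit by 5; {[6,12]} hit by 12; {[14,16],[13,17],[15,23]} hit by 16; {[23,25]} hit by 25.
Points: 2, 5, 12, 16, 25 (5 total).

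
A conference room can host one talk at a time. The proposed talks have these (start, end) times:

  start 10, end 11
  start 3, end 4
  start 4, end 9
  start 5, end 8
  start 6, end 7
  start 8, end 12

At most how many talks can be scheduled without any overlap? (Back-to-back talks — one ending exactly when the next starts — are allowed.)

Sorted by end: (3,4)  (6,7)  (5,8)  (4,9)  (10,11)  (8,12)
take (3,4); take (6,7); skip (4,9); take (10,11); skip (8,12).
Selected 3 talks.

3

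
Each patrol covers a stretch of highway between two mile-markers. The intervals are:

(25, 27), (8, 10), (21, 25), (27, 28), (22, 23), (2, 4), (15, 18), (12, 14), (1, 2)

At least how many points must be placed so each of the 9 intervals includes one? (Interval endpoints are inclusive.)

Process intervals by earliest right end; each time one isn't hit yet, stab at its right endpoint.
By right end: [1,2]  [2,4]  [8,10]  [12,14]  [15,18]  [22,23]  [21,25]  [25,27]  [27,28]
[1,2] uncovered → point at 2; [8,10] uncovered → point at 10; [12,14] uncovered → point at 14; [15,18] uncovered → point at 18; [22,23] uncovered → point at 23; [25,27] uncovered → point at 27.
Points: 2, 10, 14, 18, 23, 27 (6 total).

6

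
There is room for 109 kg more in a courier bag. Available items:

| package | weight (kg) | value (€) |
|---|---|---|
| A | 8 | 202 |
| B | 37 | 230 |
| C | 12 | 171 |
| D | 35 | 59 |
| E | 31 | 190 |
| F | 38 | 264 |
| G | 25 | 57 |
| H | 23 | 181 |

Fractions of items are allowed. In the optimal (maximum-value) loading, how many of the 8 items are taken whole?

Greedy by value/weight ratio, highest first.
Order: A (202/8=25.25) > C (171/12=14.25) > H (181/23=7.87) > F (264/38=6.95) > B (230/37=6.22) > E (190/31=6.13) > G (57/25=2.28) > D (59/35=1.69)
Fill: take A (8 @ 202) → take C (12 @ 171) → take H (23 @ 181) → take F (38 @ 264) → take 28/37 of B → 174.05; 109/109 used.
4 item(s) taken whole; one partial (take 28/37 of B).

4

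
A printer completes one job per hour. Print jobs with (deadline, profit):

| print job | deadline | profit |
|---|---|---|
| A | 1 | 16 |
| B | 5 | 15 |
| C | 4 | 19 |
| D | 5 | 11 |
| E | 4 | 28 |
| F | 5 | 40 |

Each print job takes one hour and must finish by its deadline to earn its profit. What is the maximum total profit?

Take jobs in profit order; each goes to the latest open slot no later than its deadline.
By profit: F(d5,40), E(d4,28), C(d4,19), A(d1,16), B(d5,15), D(d5,11)
F→slot 5; E→slot 4; C→slot 3; A→slot 1; B→slot 2; D skipped.
Profit = 16 + 15 + 19 + 28 + 40 = 118

118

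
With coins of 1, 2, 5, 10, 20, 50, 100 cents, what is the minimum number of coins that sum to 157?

Greedy: take as many of the largest coin as possible, then repeat with the remainder.
157 = 1×100 + 1×50 + 1×5 + 1×2
Total coins = 1 + 1 + 1 + 1 = 4

4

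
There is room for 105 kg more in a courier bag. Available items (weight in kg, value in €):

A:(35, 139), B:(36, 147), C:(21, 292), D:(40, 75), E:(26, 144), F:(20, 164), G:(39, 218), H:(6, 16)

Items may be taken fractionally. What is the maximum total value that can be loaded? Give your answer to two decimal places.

Sort by value per unit weight and fill in that order.
Ratios (sorted): C 13.90, F 8.20, G 5.59, E 5.54, B 4.08, A 3.97, H 2.67, D 1.88
take C (21 @ 292); take F (20 @ 164); take G (39 @ 218); take 25/26 of E → 138.46. Capacity used 105/105.
Total value = 812.46

812.46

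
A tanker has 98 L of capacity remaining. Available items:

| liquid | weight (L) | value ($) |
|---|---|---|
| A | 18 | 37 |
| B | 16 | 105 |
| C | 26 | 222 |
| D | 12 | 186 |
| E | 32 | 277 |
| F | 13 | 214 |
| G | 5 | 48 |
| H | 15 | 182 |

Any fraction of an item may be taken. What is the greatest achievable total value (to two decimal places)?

1086.31

Order: F (214/13=16.46) > D (186/12=15.50) > H (182/15=12.13) > G (48/5=9.60) > E (277/32=8.66) > C (222/26=8.54) > B (105/16=6.56) > A (37/18=2.06)
Fill: take F (13 @ 214) → take D (12 @ 186) → take H (15 @ 182) → take G (5 @ 48) → take E (32 @ 277) → take 21/26 of C → 179.31; 98/98 used.
Total value = 1086.31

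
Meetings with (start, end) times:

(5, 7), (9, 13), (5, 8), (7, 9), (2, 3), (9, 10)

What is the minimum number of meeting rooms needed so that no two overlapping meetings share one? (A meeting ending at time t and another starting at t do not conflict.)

The answer is the maximum number of intervals overlapping at any instant.
Events (time:±→running): 2:+→1 3:-→0 5:+→1 5:+→2 … peak 2.

2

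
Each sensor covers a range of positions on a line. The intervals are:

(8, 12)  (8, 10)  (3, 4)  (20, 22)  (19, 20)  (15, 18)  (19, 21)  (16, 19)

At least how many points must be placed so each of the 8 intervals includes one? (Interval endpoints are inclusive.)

4

By right end: [3,4]  [8,10]  [8,12]  [15,18]  [16,19]  [19,20]  [19,21]  [20,22]
[3,4] uncovered → point at 4; [8,10] uncovered → point at 10; [15,18] uncovered → point at 18; [19,20] uncovered → point at 20.
Points: 4, 10, 18, 20 (4 total).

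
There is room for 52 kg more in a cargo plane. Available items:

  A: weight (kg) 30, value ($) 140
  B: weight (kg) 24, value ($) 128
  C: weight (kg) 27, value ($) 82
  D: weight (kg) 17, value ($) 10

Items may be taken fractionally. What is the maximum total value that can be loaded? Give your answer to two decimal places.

Order: B (128/24=5.33) > A (140/30=4.67) > C (82/27=3.04) > D (10/17=0.59)
Fill: take B (24 @ 128) → take 28/30 of A → 130.67; 52/52 used.
Total value = 258.67

258.67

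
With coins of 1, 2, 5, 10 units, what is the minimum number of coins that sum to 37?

5

Greedy: take as many of the largest coin as possible, then repeat with the remainder.
37 − 3×10→7 − 1×5→2 − 1×2→0
Total coins = 3 + 1 + 1 = 5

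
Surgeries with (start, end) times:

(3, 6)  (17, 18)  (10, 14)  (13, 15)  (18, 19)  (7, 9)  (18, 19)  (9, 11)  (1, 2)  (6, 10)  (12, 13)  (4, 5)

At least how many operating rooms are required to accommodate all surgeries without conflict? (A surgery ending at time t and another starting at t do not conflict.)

2

starts: [1, 3, 4, 6, 7, 9, 10, 12, 13, 17, 18, 18]
ends:   [2, 5, 6, 9, 10, 11, 13, 14, 15, 18, 19, 19]
s1→1 e2→0 s3→1 s4→2  — peak 2.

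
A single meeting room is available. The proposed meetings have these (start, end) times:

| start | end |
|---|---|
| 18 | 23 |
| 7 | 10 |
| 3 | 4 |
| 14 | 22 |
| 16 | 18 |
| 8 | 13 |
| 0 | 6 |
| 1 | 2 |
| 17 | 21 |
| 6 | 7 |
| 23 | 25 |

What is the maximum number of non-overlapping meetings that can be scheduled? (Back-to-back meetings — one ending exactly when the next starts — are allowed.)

Sorted by end: (1,2)  (3,4)  (0,6)  (6,7)  (7,10)  (8,13)  (16,18)  (17,21)  (14,22)  (18,23)  (23,25)
take (1,2); take (3,4); skip (0,6); take (6,7); take (7,10); take (16,18); skip (17,21); take (18,23); take (23,25).
Selected 7 meetings.

7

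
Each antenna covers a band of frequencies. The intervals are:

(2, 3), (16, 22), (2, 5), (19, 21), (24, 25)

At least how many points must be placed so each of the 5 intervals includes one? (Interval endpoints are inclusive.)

3

Sort by right endpoint; whenever an interval is uncovered, place a point at its right end.
Sorted: [2,3] [2,5] [19,21] [16,22] [24,25]
{[2,3],[2,5]} hit by 3; {[19,21],[16,22]} hit by 21; {[24,25]} hit by 25.
Points: 3, 21, 25 (3 total).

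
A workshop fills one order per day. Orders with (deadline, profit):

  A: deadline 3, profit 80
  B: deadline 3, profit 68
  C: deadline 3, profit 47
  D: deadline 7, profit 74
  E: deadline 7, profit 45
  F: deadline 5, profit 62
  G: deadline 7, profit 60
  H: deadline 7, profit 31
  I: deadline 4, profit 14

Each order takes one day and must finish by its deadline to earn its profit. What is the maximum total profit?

Profit order: A=80 D=74 B=68 F=62 G=60 C=47 E=45 H=31 I=14
Assign: A→slot 3, D→slot 7, B→slot 2, F→slot 5, G→slot 6, C→slot 1, E→slot 4, H skipped, I skipped.
Slots: [1:C] [2:B] [3:A] [4:E] [5:F] [6:G] [7:D]
Profit = 47 + 68 + 80 + 45 + 62 + 60 + 74 = 436

436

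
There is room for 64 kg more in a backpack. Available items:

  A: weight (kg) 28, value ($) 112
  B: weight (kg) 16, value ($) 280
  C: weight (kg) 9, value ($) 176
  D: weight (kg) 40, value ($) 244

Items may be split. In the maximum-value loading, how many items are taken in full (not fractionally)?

Greedy by value/weight ratio, highest first.
Order: C (176/9=19.56) > B (280/16=17.50) > D (244/40=6.10) > A (112/28=4.00)
Fill: take C (9 @ 176) → take B (16 @ 280) → take 39/40 of D → 237.90; 64/64 used.
2 item(s) taken whole; one partial (take 39/40 of D).

2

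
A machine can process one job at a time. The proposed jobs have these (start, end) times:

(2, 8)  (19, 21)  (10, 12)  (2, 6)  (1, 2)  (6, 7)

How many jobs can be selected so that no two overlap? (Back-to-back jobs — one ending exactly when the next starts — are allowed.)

5

Greedy by earliest finish: after sorting by end time, pick each interval compatible with the last pick.
Sorted by end: (1,2)  (2,6)  (6,7)  (2,8)  (10,12)  (19,21)
take (1,2); take (2,6); take (6,7); take (10,12); take (19,21).
Selected 5 jobs.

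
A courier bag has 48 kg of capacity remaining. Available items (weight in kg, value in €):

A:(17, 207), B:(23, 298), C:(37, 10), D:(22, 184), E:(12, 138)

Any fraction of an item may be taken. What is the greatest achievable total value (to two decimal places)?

597.00

Order: B (298/23=12.96) > A (207/17=12.18) > E (138/12=11.50) > D (184/22=8.36) > C (10/37=0.27)
Fill: take B (23 @ 298) → take A (17 @ 207) → take 8/12 of E → 92.00; 48/48 used.
Total value = 597.00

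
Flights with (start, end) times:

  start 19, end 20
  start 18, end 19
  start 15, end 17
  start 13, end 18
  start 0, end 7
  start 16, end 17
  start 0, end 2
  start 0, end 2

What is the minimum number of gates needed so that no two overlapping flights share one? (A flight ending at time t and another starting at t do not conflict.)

The answer is the maximum number of intervals overlapping at any instant.
Events (time:±→running): 0:+→1 0:+→2 0:+→3 … peak 3.

3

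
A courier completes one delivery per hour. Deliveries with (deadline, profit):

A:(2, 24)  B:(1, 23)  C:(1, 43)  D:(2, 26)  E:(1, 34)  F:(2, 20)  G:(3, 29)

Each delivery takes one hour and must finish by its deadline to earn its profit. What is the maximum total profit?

By profit: C(d1,43), E(d1,34), G(d3,29), D(d2,26), A(d2,24), B(d1,23), F(d2,20)
C→slot 1; E skipped; G→slot 3; D→slot 2; A skipped; B skipped; F skipped.
Profit = 43 + 26 + 29 = 98

98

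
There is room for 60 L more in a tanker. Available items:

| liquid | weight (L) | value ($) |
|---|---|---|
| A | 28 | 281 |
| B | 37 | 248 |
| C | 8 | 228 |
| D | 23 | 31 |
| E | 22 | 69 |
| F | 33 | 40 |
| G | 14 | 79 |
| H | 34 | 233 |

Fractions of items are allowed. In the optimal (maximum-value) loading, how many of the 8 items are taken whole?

2

Ratios (sorted): C 28.50, A 10.04, H 6.85, B 6.70, G 5.64, E 3.14, D 1.35, F 1.21
take C (8 @ 228); take A (28 @ 281); take 24/34 of H → 164.47. Capacity used 60/60.
2 item(s) taken whole; one partial (take 24/34 of H).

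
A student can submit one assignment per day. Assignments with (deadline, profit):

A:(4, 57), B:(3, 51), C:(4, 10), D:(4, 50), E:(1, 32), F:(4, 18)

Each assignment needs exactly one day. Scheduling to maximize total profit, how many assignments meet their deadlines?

4

Sort by profit descending; place each in the latest free slot ≤ its deadline.
By profit: A(d4,57), B(d3,51), D(d4,50), E(d1,32), F(d4,18), C(d4,10)
A→slot 4; B→slot 3; D→slot 2; E→slot 1; F skipped; C skipped.
4 of 6 scheduled.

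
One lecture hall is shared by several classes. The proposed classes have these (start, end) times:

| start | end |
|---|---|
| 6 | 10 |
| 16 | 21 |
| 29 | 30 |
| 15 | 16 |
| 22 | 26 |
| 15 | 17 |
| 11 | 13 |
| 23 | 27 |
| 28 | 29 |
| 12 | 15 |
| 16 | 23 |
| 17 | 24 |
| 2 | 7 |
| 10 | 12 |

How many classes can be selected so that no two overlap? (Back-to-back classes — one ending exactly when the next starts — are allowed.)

8

Greedy by earliest finish: after sorting by end time, pick each interval compatible with the last pick.
By end time: (2,7), (6,10), (10,12), (11,13), (12,15), (15,16), (15,17), (16,21), (16,23), (17,24), (22,26), (23,27), (28,29), (29,30).
Pick (2,7); next start ≥ 7 → (10,12); next start ≥ 12 → (12,15); next start ≥ 15 → (15,16); next start ≥ 16 → (16,21); next start ≥ 21 → (22,26); next start ≥ 26 → (28,29); next start ≥ 29 → (29,30).
Selected 8 classes.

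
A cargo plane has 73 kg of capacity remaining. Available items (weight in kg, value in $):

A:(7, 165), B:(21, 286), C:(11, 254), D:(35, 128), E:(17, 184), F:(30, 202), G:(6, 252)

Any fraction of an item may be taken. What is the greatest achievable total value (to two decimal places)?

Ratios (sorted): G 42.00, A 23.57, C 23.09, B 13.62, E 10.82, F 6.73, D 3.66
take G (6 @ 252); take A (7 @ 165); take C (11 @ 254); take B (21 @ 286); take E (17 @ 184); take 11/30 of F → 74.07. Capacity used 73/73.
Total value = 1215.07

1215.07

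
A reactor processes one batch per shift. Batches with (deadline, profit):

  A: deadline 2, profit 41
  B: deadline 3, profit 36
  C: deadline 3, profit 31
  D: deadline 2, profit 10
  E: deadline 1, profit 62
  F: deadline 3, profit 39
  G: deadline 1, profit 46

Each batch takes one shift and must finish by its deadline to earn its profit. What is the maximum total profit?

142

Take jobs in profit order; each goes to the latest open slot no later than its deadline.
By profit: E(d1,62), G(d1,46), A(d2,41), F(d3,39), B(d3,36), C(d3,31), D(d2,10)
E→slot 1; G skipped; A→slot 2; F→slot 3; B skipped; C skipped; D skipped.
Profit = 62 + 41 + 39 = 142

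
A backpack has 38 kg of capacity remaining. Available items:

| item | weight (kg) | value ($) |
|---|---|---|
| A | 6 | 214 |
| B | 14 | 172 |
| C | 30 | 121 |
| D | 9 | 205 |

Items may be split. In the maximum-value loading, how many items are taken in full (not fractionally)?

3

Order: A (214/6=35.67) > D (205/9=22.78) > B (172/14=12.29) > C (121/30=4.03)
Fill: take A (6 @ 214) → take D (9 @ 205) → take B (14 @ 172) → take 9/30 of C → 36.30; 38/38 used.
3 item(s) taken whole; one partial (take 9/30 of C).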